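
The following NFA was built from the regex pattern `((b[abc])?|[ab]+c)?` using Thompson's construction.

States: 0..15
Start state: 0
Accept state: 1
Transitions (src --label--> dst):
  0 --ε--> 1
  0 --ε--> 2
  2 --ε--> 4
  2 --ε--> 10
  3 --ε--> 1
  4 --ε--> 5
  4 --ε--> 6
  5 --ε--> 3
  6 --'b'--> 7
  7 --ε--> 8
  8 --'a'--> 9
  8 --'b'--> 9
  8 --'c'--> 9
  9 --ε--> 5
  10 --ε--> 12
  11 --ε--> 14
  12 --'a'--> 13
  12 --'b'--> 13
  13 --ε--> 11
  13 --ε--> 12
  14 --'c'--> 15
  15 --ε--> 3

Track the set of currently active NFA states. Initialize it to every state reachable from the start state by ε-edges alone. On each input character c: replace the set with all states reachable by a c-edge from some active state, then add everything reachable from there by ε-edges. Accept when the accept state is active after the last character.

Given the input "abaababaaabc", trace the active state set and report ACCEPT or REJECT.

initial (ε-close {0}): {0,1,2,3,4,5,6,10,12}
'a' @ 1: {11,12,13,14}
'b' @ 2: {11,12,13,14}
'a' @ 3: {11,12,13,14}
'a' @ 4: {11,12,13,14}
'b' @ 5: {11,12,13,14}
'a' @ 6: {11,12,13,14}
'b' @ 7: {11,12,13,14}
'a' @ 8: {11,12,13,14}
'a' @ 9: {11,12,13,14}
'a' @ 10: {11,12,13,14}
'b' @ 11: {11,12,13,14}
'c' @ 12: {1,3,15}  ✓accept
after full input: {1,3,15}  (accept=1 in)

Answer: ACCEPT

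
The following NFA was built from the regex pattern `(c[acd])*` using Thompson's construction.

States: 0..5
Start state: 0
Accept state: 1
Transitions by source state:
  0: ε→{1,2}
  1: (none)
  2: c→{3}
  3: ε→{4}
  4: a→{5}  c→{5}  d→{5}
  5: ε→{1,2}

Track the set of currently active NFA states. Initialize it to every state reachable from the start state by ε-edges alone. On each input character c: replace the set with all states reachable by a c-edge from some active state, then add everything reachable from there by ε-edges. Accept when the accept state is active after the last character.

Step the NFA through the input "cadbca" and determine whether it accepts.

initial (ε-close {0}): {0,1,2}
'c' @ 1: {3,4}
'a' @ 2: {1,2,5}  [accepting]
'd' @ 3: {}  — dead — no transitions
rest 'bca' ignored (set empty)
end set {} — state 1 not in

Answer: REJECT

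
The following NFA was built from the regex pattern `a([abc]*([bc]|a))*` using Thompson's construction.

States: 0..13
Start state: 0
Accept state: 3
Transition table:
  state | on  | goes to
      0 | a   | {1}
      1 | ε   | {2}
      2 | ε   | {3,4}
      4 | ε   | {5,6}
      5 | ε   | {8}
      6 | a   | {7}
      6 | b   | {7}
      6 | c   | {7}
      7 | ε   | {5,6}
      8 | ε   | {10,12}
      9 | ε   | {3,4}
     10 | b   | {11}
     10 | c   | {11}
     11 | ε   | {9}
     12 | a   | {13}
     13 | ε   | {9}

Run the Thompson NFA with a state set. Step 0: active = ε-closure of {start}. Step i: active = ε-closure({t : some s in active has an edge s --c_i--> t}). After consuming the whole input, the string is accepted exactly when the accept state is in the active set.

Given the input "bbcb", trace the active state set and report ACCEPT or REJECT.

start: ε-closure({0}) = {0}
'b' @ 1: {}  — no active states
rest 'bcb' ignored (set empty)
end set {} — state 3 not in

Answer: REJECT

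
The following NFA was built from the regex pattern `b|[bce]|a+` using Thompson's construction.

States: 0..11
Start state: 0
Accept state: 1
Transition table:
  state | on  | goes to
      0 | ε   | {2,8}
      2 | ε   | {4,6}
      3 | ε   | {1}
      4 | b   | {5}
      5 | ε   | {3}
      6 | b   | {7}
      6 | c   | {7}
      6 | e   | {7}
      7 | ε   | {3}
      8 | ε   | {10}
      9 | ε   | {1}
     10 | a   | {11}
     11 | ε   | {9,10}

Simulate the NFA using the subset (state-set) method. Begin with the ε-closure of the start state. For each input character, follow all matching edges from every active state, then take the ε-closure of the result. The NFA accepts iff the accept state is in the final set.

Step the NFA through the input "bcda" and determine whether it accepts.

Answer: REJECT

Trace:
initial (ε-close {0}): {0,2,4,6,8,10}
'b' @ 1: {1,3,5,7}  ✓accept
'c' @ 2: {}  — no active states
rest 'da' ignored (set empty)
end set {} — state 1 not in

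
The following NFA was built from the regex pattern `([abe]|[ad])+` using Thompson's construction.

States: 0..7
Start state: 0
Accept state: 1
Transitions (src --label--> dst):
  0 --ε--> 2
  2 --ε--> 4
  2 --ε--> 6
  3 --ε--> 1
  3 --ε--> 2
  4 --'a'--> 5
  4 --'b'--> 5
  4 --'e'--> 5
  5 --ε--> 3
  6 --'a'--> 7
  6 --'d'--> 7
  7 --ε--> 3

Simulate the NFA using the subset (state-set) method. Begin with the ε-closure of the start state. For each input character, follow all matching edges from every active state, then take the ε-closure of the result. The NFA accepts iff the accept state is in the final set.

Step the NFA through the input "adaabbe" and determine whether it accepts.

start: ε-closure({0}) = {0,2,4,6}
'a' @ 1: {1,2,3,4,5,6,7}  (accept∈set)
'd' @ 2: {1,2,3,4,6,7}  (accept∈set)
'a' @ 3: {1,2,3,4,5,6,7}  (accept∈set)
'a' @ 4: {1,2,3,4,5,6,7}  (accept∈set)
'b' @ 5: {1,2,3,4,5,6}  (accept∈set)
'b' @ 6: {1,2,3,4,5,6}  (accept∈set)
'e' @ 7: {1,2,3,4,5,6}  (accept∈set)
final: {1,2,3,4,5,6}; accept 1 in set

Answer: ACCEPT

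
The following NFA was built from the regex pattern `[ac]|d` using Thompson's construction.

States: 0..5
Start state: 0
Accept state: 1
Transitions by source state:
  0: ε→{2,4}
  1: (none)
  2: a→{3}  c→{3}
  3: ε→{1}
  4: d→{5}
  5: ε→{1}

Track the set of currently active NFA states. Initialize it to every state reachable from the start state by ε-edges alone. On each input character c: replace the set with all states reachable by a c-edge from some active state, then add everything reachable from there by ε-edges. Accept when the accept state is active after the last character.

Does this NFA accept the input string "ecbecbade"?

S₀ = ε-closure({0}) = {0,2,4}
'e' @ 1: {}  — dead — no transitions
rest 'cbecbade' ignored (set empty)
after full input: {}  (accept=1 not in)

Answer: REJECT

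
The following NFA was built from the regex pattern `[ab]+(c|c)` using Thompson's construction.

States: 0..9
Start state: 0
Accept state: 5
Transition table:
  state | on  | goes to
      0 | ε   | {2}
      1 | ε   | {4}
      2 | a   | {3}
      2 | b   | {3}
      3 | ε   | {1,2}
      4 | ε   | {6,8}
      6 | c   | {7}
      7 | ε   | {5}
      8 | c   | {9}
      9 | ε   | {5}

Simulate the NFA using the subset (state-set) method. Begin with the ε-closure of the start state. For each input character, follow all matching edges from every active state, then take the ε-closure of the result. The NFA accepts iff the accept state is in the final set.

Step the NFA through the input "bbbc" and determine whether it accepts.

initial (ε-close {0}): {0,2}
'b' @ 1: {1,2,3,4,6,8}
'b' @ 2: {1,2,3,4,6,8}
'b' @ 3: {1,2,3,4,6,8}
'c' @ 4: {5,7,9}  [accepting]
after full input: {5,7,9}  (accept=5 in)

Answer: ACCEPT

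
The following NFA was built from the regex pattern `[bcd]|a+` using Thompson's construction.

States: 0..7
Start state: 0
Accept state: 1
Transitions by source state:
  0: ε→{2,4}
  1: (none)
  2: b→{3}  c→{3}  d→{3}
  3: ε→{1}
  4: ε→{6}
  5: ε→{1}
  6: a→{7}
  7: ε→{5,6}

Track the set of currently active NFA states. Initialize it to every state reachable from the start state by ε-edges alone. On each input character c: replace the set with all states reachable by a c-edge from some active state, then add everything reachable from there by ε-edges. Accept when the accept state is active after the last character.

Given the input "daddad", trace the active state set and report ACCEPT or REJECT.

S₀ = ε-closure({0}) = {0,2,4,6}
'd' @ 1: {1,3}  ✓accept
'a' @ 2: {}  — dead — no transitions
rest 'ddad' ignored (set empty)
end set {} — state 1 not in

Answer: REJECT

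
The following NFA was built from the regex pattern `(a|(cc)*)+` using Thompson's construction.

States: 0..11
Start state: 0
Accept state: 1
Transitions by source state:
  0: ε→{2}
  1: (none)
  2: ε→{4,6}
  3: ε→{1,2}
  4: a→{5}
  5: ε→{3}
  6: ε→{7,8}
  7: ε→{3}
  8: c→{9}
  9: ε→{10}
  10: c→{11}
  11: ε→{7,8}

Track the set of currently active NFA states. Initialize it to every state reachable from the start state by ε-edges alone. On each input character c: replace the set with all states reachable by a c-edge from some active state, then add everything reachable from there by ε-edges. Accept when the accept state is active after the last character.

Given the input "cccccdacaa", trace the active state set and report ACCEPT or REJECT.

initial (ε-close {0}): {0,1,2,3,4,6,7,8}
'c' @ 1: {9,10}
'c' @ 2: {1,2,3,4,6,7,8,11}  [accepting]
'c' @ 3: {9,10}
'c' @ 4: {1,2,3,4,6,7,8,11}  [accepting]
'c' @ 5: {9,10}
'd' @ 6: {}  — no active states
rest 'acaa' ignored (set empty)
after full input: {}  (accept=1 not in)

Answer: REJECT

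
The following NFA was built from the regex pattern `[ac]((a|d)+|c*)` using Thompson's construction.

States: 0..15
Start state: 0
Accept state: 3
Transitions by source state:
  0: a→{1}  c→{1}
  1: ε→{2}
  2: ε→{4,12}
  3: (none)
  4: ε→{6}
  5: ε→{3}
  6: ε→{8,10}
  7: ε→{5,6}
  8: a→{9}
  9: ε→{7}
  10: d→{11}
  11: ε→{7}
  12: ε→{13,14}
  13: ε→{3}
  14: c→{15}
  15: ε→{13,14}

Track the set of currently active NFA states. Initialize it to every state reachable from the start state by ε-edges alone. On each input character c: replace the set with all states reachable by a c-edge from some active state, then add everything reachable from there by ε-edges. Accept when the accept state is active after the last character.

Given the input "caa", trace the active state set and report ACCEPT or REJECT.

Answer: ACCEPT

Derivation:
S₀ = ε-closure({0}) = {0}
'c' @ 1: {1,2,3,4,6,8,10,12,13,14}  (accept∈set)
'a' @ 2: {3,5,6,7,8,9,10}  (accept∈set)
'a' @ 3: {3,5,6,7,8,9,10}  (accept∈set)
after full input: {3,5,6,7,8,9,10}  (accept=3 in)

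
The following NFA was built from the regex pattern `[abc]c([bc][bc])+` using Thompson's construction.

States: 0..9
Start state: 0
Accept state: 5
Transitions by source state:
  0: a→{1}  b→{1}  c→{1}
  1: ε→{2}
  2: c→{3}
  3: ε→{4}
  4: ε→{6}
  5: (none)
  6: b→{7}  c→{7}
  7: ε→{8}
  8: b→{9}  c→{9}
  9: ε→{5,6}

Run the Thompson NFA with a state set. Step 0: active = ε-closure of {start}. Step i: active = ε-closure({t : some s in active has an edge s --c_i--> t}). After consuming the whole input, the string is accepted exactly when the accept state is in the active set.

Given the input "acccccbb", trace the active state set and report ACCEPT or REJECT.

initial (ε-close {0}): {0}
'a' @ 1: {1,2}
'c' @ 2: {3,4,6}
'c' @ 3: {7,8}
'c' @ 4: {5,6,9}  ✓accept
'c' @ 5: {7,8}
'c' @ 6: {5,6,9}  ✓accept
'b' @ 7: {7,8}
'b' @ 8: {5,6,9}  ✓accept
after full input: {5,6,9}  (accept=5 in)

Answer: ACCEPT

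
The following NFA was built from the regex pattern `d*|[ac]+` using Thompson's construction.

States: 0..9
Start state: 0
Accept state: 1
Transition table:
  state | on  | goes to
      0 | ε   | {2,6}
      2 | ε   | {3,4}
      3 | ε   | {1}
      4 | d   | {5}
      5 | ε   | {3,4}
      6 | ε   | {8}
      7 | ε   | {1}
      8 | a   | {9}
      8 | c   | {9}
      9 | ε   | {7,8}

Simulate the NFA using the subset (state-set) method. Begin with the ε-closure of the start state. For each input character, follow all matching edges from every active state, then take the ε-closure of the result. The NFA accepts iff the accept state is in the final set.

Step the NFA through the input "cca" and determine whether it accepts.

Answer: ACCEPT

Derivation:
initial (ε-close {0}): {0,1,2,3,4,6,8}
'c' @ 1: {1,7,8,9}  ✓accept
'c' @ 2: {1,7,8,9}  ✓accept
'a' @ 3: {1,7,8,9}  ✓accept
after full input: {1,7,8,9}  (accept=1 in)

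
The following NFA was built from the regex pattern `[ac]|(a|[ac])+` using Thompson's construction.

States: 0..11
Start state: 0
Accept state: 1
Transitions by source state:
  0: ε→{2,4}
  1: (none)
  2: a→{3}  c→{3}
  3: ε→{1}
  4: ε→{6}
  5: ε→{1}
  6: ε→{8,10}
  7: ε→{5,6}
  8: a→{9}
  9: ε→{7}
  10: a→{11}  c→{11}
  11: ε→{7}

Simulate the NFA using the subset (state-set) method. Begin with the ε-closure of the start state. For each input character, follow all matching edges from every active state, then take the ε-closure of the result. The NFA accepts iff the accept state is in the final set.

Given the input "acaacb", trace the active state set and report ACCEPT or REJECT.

Answer: REJECT

Derivation:
S₀ = ε-closure({0}) = {0,2,4,6,8,10}
'a' @ 1: {1,3,5,6,7,8,9,10,11}  ✓accept
'c' @ 2: {1,5,6,7,8,10,11}  ✓accept
'a' @ 3: {1,5,6,7,8,9,10,11}  ✓accept
'a' @ 4: {1,5,6,7,8,9,10,11}  ✓accept
'c' @ 5: {1,5,6,7,8,10,11}  ✓accept
'b' @ 6: {}  — dead — no transitions
after full input: {}  (accept=1 not in)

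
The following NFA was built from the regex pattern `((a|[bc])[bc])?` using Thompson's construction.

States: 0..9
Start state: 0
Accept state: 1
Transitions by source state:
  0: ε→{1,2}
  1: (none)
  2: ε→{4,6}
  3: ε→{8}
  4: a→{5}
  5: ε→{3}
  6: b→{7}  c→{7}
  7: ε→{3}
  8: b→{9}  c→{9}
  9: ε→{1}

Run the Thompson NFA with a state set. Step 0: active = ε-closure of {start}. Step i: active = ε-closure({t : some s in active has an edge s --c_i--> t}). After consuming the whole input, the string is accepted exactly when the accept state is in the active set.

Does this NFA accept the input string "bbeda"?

start: ε-closure({0}) = {0,1,2,4,6}
'b' @ 1: {3,7,8}
'b' @ 2: {1,9}  (accept∈set)
'e' @ 3: {}  — no active states
rest 'da' ignored (set empty)
after full input: {}  (accept=1 not in)

Answer: REJECT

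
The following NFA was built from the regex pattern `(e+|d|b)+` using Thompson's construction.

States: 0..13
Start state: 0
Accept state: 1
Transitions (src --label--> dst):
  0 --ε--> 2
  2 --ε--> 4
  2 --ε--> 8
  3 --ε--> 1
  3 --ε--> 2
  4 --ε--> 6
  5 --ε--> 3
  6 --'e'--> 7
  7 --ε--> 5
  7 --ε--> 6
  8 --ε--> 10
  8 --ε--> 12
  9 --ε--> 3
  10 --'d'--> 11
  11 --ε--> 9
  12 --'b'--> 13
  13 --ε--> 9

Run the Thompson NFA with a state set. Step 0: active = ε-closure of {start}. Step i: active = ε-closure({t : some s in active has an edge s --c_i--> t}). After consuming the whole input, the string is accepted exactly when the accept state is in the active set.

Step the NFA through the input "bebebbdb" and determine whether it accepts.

Answer: ACCEPT

Derivation:
initial (ε-close {0}): {0,2,4,6,8,10,12}
'b' @ 1: {1,2,3,4,6,8,9,10,12,13}  (accept∈set)
'e' @ 2: {1,2,3,4,5,6,7,8,10,12}  (accept∈set)
'b' @ 3: {1,2,3,4,6,8,9,10,12,13}  (accept∈set)
'e' @ 4: {1,2,3,4,5,6,7,8,10,12}  (accept∈set)
'b' @ 5: {1,2,3,4,6,8,9,10,12,13}  (accept∈set)
'b' @ 6: {1,2,3,4,6,8,9,10,12,13}  (accept∈set)
'd' @ 7: {1,2,3,4,6,8,9,10,11,12}  (accept∈set)
'b' @ 8: {1,2,3,4,6,8,9,10,12,13}  (accept∈set)
after full input: {1,2,3,4,6,8,9,10,12,13}  (accept=1 in)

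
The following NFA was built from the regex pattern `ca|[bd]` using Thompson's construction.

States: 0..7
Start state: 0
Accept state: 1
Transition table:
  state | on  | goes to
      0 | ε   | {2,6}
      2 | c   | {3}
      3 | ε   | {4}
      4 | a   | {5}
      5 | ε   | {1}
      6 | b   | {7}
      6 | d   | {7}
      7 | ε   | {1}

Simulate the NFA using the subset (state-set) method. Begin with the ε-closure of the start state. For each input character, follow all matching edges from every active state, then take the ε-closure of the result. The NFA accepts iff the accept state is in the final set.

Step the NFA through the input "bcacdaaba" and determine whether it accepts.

Answer: REJECT

Trace:
initial (ε-close {0}): {0,2,6}
'b' @ 1: {1,7}  [accepting]
'c' @ 2: {}  — no active states
rest 'acdaaba' ignored (set empty)
final: {}; accept 1 not in set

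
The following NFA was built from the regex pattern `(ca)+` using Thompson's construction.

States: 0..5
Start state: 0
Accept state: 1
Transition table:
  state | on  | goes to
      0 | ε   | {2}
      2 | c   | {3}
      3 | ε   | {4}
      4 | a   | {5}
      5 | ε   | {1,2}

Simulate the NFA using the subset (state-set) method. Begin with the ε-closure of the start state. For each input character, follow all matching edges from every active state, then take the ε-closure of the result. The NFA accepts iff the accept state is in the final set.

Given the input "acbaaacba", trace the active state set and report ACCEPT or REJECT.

start: ε-closure({0}) = {0,2}
'a' @ 1: {}  — state set empty
rest 'cbaaacba' ignored (set empty)
final: {}; accept 1 not in set

Answer: REJECT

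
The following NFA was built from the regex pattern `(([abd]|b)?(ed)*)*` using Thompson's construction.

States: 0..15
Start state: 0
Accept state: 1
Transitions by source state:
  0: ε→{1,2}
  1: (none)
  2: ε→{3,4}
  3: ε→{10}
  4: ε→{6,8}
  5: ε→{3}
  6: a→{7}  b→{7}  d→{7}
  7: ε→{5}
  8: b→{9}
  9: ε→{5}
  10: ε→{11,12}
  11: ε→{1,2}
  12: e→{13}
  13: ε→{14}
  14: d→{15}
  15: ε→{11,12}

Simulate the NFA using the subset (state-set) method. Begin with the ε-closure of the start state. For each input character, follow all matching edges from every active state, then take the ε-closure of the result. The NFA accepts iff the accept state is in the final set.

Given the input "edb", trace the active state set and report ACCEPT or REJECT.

Answer: ACCEPT

Trace:
start: ε-closure({0}) = {0,1,2,3,4,6,8,10,11,12}
'e' @ 1: {13,14}
'd' @ 2: {1,2,3,4,6,8,10,11,12,15}  ✓accept
'b' @ 3: {1,2,3,4,5,6,7,8,9,10,11,12}  ✓accept
final: {1,2,3,4,5,6,7,8,9,10,11,12}; accept 1 in set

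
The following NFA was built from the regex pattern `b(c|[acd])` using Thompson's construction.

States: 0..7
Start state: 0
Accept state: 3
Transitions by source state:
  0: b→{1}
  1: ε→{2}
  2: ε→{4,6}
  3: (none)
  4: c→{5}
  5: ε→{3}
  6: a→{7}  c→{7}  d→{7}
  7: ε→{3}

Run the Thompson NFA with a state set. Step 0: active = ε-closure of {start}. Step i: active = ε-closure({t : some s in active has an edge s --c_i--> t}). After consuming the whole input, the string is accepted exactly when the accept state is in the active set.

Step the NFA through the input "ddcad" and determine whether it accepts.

S₀ = ε-closure({0}) = {0}
'd' @ 1: {}  — dead — no transitions
rest 'dcad' ignored (set empty)
after full input: {}  (accept=3 not in)

Answer: REJECT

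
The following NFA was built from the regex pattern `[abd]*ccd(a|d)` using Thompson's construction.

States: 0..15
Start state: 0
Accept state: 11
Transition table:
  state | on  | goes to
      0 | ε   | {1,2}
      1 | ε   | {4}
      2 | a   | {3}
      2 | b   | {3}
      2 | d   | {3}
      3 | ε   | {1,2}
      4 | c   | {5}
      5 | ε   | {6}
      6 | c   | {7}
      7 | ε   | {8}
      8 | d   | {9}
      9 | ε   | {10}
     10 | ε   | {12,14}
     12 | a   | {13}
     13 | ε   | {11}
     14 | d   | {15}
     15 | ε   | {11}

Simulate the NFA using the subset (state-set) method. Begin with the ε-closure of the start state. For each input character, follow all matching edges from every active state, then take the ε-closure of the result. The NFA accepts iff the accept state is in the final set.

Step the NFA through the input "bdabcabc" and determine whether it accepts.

initial (ε-close {0}): {0,1,2,4}
'b' @ 1: {1,2,3,4}
'd' @ 2: {1,2,3,4}
'a' @ 3: {1,2,3,4}
'b' @ 4: {1,2,3,4}
'c' @ 5: {5,6}
'a' @ 6: {}  — state set empty
rest 'bc' ignored (set empty)
final: {}; accept 11 not in set

Answer: REJECT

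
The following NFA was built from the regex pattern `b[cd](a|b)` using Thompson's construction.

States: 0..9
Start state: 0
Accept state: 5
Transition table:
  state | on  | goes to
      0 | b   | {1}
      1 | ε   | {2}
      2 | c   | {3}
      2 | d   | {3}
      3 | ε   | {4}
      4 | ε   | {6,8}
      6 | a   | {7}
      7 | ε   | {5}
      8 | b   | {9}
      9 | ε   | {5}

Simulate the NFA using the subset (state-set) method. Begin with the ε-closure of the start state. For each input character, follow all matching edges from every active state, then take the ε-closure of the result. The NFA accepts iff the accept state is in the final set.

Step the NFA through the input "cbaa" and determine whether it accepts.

Answer: REJECT

Trace:
start: ε-closure({0}) = {0}
'c' @ 1: {}  — dead — no transitions
rest 'baa' ignored (set empty)
final: {}; accept 5 not in set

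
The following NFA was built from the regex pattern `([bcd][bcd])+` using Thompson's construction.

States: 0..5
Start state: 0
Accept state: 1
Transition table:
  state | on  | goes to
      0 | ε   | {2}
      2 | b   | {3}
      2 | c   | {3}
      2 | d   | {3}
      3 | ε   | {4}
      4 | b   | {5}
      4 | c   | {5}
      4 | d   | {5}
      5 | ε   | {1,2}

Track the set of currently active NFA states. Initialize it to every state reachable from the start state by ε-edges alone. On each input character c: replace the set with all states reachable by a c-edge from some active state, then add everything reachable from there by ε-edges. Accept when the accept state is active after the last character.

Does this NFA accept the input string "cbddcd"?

initial (ε-close {0}): {0,2}
'c' @ 1: {3,4}
'b' @ 2: {1,2,5}  (accept∈set)
'd' @ 3: {3,4}
'd' @ 4: {1,2,5}  (accept∈set)
'c' @ 5: {3,4}
'd' @ 6: {1,2,5}  (accept∈set)
final: {1,2,5}; accept 1 in set

Answer: ACCEPT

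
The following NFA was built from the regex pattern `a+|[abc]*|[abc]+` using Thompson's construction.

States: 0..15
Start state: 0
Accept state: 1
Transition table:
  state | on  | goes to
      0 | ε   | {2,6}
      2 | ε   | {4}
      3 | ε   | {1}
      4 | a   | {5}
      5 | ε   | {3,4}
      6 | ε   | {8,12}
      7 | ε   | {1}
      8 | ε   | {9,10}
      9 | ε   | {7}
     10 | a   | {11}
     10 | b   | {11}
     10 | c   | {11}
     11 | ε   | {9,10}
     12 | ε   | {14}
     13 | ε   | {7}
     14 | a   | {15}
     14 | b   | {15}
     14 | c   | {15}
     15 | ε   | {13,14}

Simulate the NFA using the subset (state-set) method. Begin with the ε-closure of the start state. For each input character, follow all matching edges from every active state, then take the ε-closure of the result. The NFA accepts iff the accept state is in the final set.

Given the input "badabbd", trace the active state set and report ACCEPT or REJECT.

Answer: REJECT

Trace:
initial (ε-close {0}): {0,1,2,4,6,7,8,9,10,12,14}
'b' @ 1: {1,7,9,10,11,13,14,15}  ✓accept
'a' @ 2: {1,7,9,10,11,13,14,15}  ✓accept
'd' @ 3: {}  — no active states
rest 'abbd' ignored (set empty)
final: {}; accept 1 not in set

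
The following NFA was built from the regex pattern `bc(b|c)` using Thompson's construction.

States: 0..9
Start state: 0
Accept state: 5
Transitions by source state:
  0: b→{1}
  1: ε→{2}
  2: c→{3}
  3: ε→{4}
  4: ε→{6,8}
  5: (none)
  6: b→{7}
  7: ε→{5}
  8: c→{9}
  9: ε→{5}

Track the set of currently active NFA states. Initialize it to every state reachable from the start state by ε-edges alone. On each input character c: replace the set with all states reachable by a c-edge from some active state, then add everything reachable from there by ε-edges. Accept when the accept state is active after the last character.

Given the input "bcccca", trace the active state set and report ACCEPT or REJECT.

S₀ = ε-closure({0}) = {0}
'b' @ 1: {1,2}
'c' @ 2: {3,4,6,8}
'c' @ 3: {5,9}  ✓accept
'c' @ 4: {}  — dead — no transitions
rest 'ca' ignored (set empty)
end set {} — state 5 not in

Answer: REJECT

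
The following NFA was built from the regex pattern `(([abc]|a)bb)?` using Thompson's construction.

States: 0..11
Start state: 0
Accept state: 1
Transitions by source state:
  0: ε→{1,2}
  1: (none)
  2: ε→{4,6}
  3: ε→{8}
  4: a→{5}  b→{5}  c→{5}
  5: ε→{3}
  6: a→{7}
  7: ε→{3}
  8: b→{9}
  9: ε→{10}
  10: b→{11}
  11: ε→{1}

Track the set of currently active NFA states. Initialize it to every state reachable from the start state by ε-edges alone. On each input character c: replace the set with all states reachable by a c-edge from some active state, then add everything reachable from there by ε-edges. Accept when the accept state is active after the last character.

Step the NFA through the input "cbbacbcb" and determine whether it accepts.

Answer: REJECT

Trace:
initial (ε-close {0}): {0,1,2,4,6}
'c' @ 1: {3,5,8}
'b' @ 2: {9,10}
'b' @ 3: {1,11}  [accepting]
'a' @ 4: {}  — no active states
rest 'cbcb' ignored (set empty)
end set {} — state 1 not in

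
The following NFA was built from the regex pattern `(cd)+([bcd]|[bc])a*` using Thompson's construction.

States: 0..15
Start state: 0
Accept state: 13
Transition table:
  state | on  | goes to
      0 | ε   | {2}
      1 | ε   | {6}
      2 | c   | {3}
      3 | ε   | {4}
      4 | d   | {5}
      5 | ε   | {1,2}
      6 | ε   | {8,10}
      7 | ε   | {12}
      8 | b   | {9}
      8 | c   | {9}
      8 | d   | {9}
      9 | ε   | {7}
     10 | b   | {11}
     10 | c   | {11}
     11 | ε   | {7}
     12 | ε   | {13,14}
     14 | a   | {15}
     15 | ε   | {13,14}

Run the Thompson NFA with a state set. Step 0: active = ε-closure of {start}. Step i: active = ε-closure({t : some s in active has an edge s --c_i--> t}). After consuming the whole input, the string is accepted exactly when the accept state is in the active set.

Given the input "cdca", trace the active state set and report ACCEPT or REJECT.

start: ε-closure({0}) = {0,2}
'c' @ 1: {3,4}
'd' @ 2: {1,2,5,6,8,10}
'c' @ 3: {3,4,7,9,11,12,13,14}  (accept∈set)
'a' @ 4: {13,14,15}  (accept∈set)
final: {13,14,15}; accept 13 in set

Answer: ACCEPT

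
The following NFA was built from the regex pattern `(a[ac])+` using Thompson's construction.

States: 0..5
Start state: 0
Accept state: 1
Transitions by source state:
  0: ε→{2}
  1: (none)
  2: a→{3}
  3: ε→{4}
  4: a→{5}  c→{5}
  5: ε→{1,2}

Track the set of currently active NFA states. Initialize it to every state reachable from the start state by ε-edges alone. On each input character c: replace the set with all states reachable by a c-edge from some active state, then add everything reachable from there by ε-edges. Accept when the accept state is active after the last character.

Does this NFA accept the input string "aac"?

start: ε-closure({0}) = {0,2}
'a' @ 1: {3,4}
'a' @ 2: {1,2,5}  [accepting]
'c' @ 3: {}  — dead — no transitions
final: {}; accept 1 not in set

Answer: REJECT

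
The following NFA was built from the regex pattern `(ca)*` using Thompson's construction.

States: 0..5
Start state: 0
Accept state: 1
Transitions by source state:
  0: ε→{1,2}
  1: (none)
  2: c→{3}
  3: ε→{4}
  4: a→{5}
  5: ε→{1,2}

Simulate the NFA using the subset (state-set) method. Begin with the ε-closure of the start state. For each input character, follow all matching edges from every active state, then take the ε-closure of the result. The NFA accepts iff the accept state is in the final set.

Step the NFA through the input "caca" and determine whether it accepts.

Answer: ACCEPT

Trace:
start: ε-closure({0}) = {0,1,2}
'c' @ 1: {3,4}
'a' @ 2: {1,2,5}  ✓accept
'c' @ 3: {3,4}
'a' @ 4: {1,2,5}  ✓accept
after full input: {1,2,5}  (accept=1 in)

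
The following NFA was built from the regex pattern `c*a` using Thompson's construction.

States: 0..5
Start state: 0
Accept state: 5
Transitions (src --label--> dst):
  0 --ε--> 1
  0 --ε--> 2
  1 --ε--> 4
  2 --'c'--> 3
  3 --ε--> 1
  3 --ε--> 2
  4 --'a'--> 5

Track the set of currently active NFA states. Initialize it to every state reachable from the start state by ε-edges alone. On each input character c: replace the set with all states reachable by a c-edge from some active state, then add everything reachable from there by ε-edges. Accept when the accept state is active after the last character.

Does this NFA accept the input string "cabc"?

Answer: REJECT

Trace:
S₀ = ε-closure({0}) = {0,1,2,4}
'c' @ 1: {1,2,3,4}
'a' @ 2: {5}  ✓accept
'b' @ 3: {}  — dead — no transitions
rest 'c' ignored (set empty)
final: {}; accept 5 not in set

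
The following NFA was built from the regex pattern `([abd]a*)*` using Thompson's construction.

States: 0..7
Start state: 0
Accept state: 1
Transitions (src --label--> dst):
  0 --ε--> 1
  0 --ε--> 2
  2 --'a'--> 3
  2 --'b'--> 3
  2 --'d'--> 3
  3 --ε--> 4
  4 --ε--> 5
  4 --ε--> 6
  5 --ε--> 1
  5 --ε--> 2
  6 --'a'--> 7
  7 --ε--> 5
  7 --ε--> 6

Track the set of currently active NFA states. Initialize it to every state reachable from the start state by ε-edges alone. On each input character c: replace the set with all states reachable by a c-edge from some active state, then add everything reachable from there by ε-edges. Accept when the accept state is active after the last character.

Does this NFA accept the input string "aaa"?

Answer: ACCEPT

Steps:
S₀ = ε-closure({0}) = {0,1,2}
'a' @ 1: {1,2,3,4,5,6}  (accept∈set)
'a' @ 2: {1,2,3,4,5,6,7}  (accept∈set)
'a' @ 3: {1,2,3,4,5,6,7}  (accept∈set)
after full input: {1,2,3,4,5,6,7}  (accept=1 in)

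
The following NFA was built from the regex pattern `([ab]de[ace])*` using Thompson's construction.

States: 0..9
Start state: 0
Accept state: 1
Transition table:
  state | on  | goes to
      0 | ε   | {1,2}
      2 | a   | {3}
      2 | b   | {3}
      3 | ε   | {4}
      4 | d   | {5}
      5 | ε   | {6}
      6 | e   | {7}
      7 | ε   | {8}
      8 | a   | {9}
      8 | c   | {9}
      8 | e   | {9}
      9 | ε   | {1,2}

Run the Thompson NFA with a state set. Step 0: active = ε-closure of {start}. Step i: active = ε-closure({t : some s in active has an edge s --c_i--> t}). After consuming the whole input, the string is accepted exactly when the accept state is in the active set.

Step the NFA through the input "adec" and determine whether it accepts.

start: ε-closure({0}) = {0,1,2}
'a' @ 1: {3,4}
'd' @ 2: {5,6}
'e' @ 3: {7,8}
'c' @ 4: {1,2,9}  (accept∈set)
final: {1,2,9}; accept 1 in set

Answer: ACCEPT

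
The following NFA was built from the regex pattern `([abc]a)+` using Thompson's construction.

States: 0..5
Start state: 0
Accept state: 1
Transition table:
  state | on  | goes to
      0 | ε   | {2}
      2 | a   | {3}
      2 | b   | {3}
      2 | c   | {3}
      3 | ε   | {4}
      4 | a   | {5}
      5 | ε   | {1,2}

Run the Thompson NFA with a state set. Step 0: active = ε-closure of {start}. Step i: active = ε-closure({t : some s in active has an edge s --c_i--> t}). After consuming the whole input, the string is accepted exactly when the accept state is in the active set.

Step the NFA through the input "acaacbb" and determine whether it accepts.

Answer: REJECT

Trace:
S₀ = ε-closure({0}) = {0,2}
'a' @ 1: {3,4}
'c' @ 2: {}  — state set empty
rest 'aacbb' ignored (set empty)
final: {}; accept 1 not in set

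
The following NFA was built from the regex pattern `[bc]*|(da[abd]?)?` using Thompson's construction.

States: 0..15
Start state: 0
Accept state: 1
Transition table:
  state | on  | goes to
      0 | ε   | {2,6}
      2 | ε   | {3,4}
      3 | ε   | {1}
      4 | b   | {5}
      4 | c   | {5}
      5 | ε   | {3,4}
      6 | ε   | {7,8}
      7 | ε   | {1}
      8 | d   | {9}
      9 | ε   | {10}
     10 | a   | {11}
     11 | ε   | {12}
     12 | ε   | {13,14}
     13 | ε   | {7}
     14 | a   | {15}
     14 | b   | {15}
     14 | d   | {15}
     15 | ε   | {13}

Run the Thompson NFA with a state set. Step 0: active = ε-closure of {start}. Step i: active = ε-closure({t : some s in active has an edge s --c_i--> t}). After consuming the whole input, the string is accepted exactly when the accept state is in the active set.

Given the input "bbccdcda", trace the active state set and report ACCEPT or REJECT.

S₀ = ε-closure({0}) = {0,1,2,3,4,6,7,8}
'b' @ 1: {1,3,4,5}  [accepting]
'b' @ 2: {1,3,4,5}  [accepting]
'c' @ 3: {1,3,4,5}  [accepting]
'c' @ 4: {1,3,4,5}  [accepting]
'd' @ 5: {}  — no active states
rest 'cda' ignored (set empty)
end set {} — state 1 not in

Answer: REJECT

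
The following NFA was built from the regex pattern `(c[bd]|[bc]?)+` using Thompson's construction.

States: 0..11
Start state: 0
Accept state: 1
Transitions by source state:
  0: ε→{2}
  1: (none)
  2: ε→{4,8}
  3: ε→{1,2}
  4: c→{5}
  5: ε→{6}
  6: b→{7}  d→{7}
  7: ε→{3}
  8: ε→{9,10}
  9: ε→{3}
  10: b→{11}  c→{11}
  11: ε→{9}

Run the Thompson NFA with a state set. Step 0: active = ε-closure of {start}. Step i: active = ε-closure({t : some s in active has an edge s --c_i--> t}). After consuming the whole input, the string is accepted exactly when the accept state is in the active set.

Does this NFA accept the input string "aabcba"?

initial (ε-close {0}): {0,1,2,3,4,8,9,10}
'a' @ 1: {}  — dead — no transitions
rest 'abcba' ignored (set empty)
after full input: {}  (accept=1 not in)

Answer: REJECT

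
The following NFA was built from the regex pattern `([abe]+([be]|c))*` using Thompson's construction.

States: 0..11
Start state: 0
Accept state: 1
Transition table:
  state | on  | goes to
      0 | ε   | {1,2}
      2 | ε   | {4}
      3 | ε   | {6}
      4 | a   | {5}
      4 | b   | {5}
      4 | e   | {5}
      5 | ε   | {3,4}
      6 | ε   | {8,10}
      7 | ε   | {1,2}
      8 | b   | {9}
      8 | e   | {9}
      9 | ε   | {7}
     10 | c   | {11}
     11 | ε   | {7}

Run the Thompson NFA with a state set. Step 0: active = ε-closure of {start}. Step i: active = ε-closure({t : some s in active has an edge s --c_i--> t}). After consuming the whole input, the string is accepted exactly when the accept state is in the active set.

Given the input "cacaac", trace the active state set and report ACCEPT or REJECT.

Answer: REJECT

Steps:
initial (ε-close {0}): {0,1,2,4}
'c' @ 1: {}  — state set empty
rest 'acaac' ignored (set empty)
after full input: {}  (accept=1 not in)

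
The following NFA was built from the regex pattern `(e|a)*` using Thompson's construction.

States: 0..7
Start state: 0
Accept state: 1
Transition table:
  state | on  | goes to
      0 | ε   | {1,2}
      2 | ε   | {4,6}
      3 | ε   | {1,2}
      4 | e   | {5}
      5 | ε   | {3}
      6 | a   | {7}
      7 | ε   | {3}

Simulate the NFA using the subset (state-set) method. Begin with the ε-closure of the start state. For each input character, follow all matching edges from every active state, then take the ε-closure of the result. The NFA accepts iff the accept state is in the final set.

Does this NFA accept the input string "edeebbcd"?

S₀ = ε-closure({0}) = {0,1,2,4,6}
'e' @ 1: {1,2,3,4,5,6}  (accept∈set)
'd' @ 2: {}  — dead — no transitions
rest 'eebbcd' ignored (set empty)
final: {}; accept 1 not in set

Answer: REJECT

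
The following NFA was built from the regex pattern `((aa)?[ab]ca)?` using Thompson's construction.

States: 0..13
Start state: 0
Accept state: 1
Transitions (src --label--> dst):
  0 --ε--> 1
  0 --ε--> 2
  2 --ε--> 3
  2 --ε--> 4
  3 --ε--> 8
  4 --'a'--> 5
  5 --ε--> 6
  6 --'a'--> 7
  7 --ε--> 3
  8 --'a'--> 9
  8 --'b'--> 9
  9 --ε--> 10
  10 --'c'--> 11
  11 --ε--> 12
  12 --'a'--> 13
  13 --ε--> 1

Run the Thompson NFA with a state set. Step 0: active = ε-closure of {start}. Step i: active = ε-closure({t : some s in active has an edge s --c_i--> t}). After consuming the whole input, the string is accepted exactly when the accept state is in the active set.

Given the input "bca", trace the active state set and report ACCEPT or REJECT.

Answer: ACCEPT

Trace:
S₀ = ε-closure({0}) = {0,1,2,3,4,8}
'b' @ 1: {9,10}
'c' @ 2: {11,12}
'a' @ 3: {1,13}  ✓accept
final: {1,13}; accept 1 in set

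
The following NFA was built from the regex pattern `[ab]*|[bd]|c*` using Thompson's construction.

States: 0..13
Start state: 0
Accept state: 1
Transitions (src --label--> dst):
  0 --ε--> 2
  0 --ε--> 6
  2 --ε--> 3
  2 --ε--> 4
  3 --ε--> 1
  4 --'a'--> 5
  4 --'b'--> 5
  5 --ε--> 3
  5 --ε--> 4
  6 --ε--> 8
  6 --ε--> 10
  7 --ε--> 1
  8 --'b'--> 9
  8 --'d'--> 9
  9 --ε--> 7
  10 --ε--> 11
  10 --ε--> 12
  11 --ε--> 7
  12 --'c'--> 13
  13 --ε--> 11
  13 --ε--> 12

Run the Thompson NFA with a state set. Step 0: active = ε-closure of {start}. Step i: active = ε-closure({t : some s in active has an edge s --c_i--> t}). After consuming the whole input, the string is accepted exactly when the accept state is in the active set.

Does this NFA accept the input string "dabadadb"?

Answer: REJECT

Steps:
S₀ = ε-closure({0}) = {0,1,2,3,4,6,7,8,10,11,12}
'd' @ 1: {1,7,9}  (accept∈set)
'a' @ 2: {}  — dead — no transitions
rest 'badadb' ignored (set empty)
end set {} — state 1 not in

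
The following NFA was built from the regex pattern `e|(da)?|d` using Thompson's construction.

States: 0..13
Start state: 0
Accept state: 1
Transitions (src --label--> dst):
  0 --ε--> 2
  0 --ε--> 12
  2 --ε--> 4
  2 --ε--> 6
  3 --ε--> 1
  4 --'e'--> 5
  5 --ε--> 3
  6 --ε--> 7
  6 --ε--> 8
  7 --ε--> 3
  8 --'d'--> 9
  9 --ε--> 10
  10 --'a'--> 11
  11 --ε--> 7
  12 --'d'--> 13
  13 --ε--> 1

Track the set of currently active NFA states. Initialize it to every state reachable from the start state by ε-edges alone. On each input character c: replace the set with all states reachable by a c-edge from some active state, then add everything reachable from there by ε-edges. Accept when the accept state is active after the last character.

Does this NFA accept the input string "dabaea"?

S₀ = ε-closure({0}) = {0,1,2,3,4,6,7,8,12}
'd' @ 1: {1,9,10,13}  (accept∈set)
'a' @ 2: {1,3,7,11}  (accept∈set)
'b' @ 3: {}  — no active states
rest 'aea' ignored (set empty)
after full input: {}  (accept=1 not in)

Answer: REJECT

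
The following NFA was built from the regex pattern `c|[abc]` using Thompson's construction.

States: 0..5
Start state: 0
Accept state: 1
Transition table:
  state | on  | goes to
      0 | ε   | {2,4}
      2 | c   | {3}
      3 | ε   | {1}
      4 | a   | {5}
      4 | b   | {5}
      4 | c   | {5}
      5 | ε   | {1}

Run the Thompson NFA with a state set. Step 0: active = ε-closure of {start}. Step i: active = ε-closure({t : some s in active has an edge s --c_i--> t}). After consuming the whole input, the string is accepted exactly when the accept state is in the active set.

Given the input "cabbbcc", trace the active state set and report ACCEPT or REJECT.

S₀ = ε-closure({0}) = {0,2,4}
'c' @ 1: {1,3,5}  (accept∈set)
'a' @ 2: {}  — no active states
rest 'bbbcc' ignored (set empty)
after full input: {}  (accept=1 not in)

Answer: REJECT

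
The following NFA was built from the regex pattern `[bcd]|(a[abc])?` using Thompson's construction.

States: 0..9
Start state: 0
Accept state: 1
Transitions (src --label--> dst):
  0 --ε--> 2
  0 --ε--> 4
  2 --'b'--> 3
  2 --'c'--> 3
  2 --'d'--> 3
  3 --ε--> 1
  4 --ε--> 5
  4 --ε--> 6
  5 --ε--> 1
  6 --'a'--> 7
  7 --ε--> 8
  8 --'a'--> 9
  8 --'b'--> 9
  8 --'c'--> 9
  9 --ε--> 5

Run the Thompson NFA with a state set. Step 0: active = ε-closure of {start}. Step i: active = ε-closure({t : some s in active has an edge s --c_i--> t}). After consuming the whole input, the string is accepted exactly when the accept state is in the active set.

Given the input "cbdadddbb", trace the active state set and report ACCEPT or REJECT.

start: ε-closure({0}) = {0,1,2,4,5,6}
'c' @ 1: {1,3}  ✓accept
'b' @ 2: {}  — dead — no transitions
rest 'dadddbb' ignored (set empty)
end set {} — state 1 not in

Answer: REJECT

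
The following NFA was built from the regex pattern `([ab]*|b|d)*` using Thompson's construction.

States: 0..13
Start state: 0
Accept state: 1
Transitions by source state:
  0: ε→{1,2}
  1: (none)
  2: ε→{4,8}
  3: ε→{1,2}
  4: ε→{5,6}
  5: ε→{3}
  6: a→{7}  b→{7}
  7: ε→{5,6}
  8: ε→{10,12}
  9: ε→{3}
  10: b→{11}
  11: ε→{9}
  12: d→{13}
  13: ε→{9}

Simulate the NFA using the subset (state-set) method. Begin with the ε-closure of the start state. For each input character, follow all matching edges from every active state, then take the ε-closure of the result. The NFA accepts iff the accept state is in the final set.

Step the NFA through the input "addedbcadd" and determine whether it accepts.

Answer: REJECT

Steps:
S₀ = ε-closure({0}) = {0,1,2,3,4,5,6,8,10,12}
'a' @ 1: {1,2,3,4,5,6,7,8,10,12}  ✓accept
'd' @ 2: {1,2,3,4,5,6,8,9,10,12,13}  ✓accept
'd' @ 3: {1,2,3,4,5,6,8,9,10,12,13}  ✓accept
'e' @ 4: {}  — dead — no transitions
rest 'dbcadd' ignored (set empty)
final: {}; accept 1 not in set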